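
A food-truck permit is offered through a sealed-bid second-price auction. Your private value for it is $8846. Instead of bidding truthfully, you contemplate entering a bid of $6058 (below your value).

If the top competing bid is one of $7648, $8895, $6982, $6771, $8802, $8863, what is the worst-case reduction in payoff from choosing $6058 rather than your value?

$7648: truthful gives $1198, deviation gives $0 → loss $1198.
$8895: same outcome either way → loss $0.
$6982: truthful gives $1864, deviation gives $0 → loss $1864.
$6771: truthful gives $2075, deviation gives $0 → loss $2075.
$8802: truthful gives $44, deviation gives $0 → loss $44.
$8863: same outcome either way → loss $0.
Maximum loss: $2075.

$2075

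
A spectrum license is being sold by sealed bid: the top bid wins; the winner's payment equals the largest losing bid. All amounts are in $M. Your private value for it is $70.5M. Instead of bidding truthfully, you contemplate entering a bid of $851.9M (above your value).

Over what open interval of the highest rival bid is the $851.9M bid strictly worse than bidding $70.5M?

($70.5M, $851.9M)

If the competing bid is below $70.5M, both bids win at the same price — no difference.
If it is above $851.9M, both bids lose — no difference.
If it lies strictly between $70.5M and $851.9M, bidding your value loses (payoff 0) while bidding $851.9M wins at a price above your value (payoff negative).
So the deviation strictly hurts on the open interval ($70.5M, $851.9M).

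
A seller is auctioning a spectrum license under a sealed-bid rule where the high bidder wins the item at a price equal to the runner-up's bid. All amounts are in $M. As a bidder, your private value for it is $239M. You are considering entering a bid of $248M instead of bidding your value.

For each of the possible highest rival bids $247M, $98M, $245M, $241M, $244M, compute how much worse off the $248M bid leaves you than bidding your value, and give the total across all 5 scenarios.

The deviation costs you only when the competing bid falls strictly between $239M and $248M; elsewhere both bids give the same outcome.
$247M: truthful payoff $0M, deviation payoff −$8M → loss $8M.
$98M: outcomes coincide → loss $0M.
$245M: truthful payoff $0M, deviation payoff −$6M → loss $6M.
$241M: truthful payoff $0M, deviation payoff −$2M → loss $2M.
$244M: truthful payoff $0M, deviation payoff −$5M → loss $5M.
Total loss = $8M + $6M + $2M + $5M = $21M.

$21M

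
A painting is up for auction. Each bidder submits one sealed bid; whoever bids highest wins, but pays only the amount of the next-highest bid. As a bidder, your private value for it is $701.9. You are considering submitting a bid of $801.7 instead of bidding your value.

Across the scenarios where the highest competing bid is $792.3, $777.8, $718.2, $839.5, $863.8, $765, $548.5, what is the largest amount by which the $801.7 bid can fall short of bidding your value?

$792.3: truthful gives $0, deviation gives −$90.4 → loss $90.4.
$777.8: truthful gives $0, deviation gives −$75.9 → loss $75.9.
$718.2: truthful gives $0, deviation gives −$16.3 → loss $16.3.
$839.5: same outcome either way → loss $0.
$863.8: same outcome either way → loss $0.
$765: truthful gives $0, deviation gives −$63.1 → loss $63.1.
$548.5: same outcome either way → loss $0.
Maximum loss: $90.4.

$90.4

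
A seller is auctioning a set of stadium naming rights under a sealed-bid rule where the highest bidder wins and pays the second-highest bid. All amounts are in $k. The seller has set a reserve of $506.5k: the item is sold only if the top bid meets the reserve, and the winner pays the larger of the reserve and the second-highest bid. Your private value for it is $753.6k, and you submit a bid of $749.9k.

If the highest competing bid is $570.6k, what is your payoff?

$183k

Your bid $749.9k is the highest and exceeds the reserve.
Price = max(second-highest bid, reserve) = max($570.6k, $506.5k) = $570.6k.
Payoff = $753.6k − $570.6k = $183k.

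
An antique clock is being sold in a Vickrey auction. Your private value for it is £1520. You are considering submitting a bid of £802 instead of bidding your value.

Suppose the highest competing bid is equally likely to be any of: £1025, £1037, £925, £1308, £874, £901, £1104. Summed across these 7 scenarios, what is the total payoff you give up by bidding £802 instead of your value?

The deviation costs you only when the competing bid falls strictly between £802 and £1520; elsewhere both bids give the same outcome.
£1025: truthful payoff £495, deviation payoff £0 → loss £495.
£1037: truthful payoff £483, deviation payoff £0 → loss £483.
£925: truthful payoff £595, deviation payoff £0 → loss £595.
£1308: truthful payoff £212, deviation payoff £0 → loss £212.
£874: truthful payoff £646, deviation payoff £0 → loss £646.
£901: truthful payoff £619, deviation payoff £0 → loss £619.
£1104: truthful payoff £416, deviation payoff £0 → loss £416.
Total loss = £495 + £483 + £595 + £212 + £646 + £619 + £416 = £3466.

£3466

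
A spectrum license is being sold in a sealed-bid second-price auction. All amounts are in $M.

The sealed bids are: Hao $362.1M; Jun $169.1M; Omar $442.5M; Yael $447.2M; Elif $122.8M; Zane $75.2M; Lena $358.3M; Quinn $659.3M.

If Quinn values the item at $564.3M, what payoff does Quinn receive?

Highest bid: Quinn at $659.3M, so Quinn wins.
Second-highest bid: Yael at $447.2M — that is the price the winner pays.
Quinn's payoff = value − price = $564.3M − $447.2M = $117.1M.

$117.1M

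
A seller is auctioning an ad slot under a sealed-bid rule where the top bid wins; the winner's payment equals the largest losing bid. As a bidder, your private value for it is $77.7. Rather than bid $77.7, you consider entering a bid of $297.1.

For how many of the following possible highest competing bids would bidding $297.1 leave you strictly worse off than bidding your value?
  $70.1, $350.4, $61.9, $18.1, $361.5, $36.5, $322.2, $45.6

0

The deviation hurts exactly when the highest competing bid lies strictly between $77.7 and $297.1 — overbidding then wins at a price above your value.
$70.1: below both → same outcome either way.
$350.4: above both → same outcome either way.
$61.9: below both → same outcome either way.
$18.1: below both → same outcome either way.
$361.5: above both → same outcome either way.
$36.5: below both → same outcome either way.
$322.2: above both → same outcome either way.
$45.6: below both → same outcome either way.
Count: 0.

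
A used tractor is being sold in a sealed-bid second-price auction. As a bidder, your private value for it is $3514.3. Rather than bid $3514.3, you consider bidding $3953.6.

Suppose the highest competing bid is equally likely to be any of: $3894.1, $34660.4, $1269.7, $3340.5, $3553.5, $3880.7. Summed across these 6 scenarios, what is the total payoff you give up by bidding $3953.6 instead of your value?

The deviation costs you only when the competing bid falls strictly between $3514.3 and $3953.6; elsewhere both bids give the same outcome.
$3894.1: truthful payoff $0, deviation payoff −$379.8 → loss $379.8.
$34660.4: outcomes coincide → loss $0.
$1269.7: outcomes coincide → loss $0.
$3340.5: outcomes coincide → loss $0.
$3553.5: truthful payoff $0, deviation payoff −$39.2 → loss $39.2.
$3880.7: truthful payoff $0, deviation payoff −$366.4 → loss $366.4.
Total loss = $379.8 + $39.2 + $366.4 = $785.4.
Because the price is fixed by the runner-up's bid, deviating from your value can only change a good outcome into a bad one — never the reverse.

$785.4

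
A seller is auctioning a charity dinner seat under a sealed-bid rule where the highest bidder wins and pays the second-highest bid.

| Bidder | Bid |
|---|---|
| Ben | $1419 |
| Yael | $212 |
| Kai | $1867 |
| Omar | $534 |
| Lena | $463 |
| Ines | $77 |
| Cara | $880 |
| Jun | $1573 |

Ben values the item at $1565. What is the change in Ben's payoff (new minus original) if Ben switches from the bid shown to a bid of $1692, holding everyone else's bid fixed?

$0

The highest bid among the other bidders is $1867; Ben's bid doesn't change that.
Original bid $1419: Ben is not highest (top rival bid is $1867); payoff $0.
Alternative bid $1692: Ben is not highest (top rival bid is $1867); payoff $0.
Change in payoff = $0 − ($0) = $0.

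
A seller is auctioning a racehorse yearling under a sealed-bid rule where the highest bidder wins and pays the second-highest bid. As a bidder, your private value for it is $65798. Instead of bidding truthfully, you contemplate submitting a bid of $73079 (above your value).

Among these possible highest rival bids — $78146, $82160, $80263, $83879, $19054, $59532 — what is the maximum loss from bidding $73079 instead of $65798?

$78146: same outcome either way → loss $0.
$82160: same outcome either way → loss $0.
$80263: same outcome either way → loss $0.
$83879: same outcome either way → loss $0.
$19054: same outcome either way → loss $0.
$59532: same outcome either way → loss $0.
Maximum loss: $0.

$0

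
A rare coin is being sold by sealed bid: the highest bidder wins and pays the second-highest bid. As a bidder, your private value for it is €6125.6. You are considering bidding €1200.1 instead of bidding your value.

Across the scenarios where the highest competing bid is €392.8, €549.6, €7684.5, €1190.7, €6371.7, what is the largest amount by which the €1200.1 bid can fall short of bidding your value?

€392.8: same outcome either way → loss €0.
€549.6: same outcome either way → loss €0.
€7684.5: same outcome either way → loss €0.
€1190.7: same outcome either way → loss €0.
€6371.7: same outcome either way → loss €0.
Maximum loss: €0.

€0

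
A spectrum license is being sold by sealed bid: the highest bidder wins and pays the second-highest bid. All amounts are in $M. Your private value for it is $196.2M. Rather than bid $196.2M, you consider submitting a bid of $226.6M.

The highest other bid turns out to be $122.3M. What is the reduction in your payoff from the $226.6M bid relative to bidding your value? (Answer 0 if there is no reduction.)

$0M

Bidding your value $196.2M: you win (since $196.2M > $122.3M) and pay $122.3M. Payoff $73.9M.
Bidding $226.6M: you win and pay $122.3M. Payoff $196.2M − $122.3M = $73.9M.
Difference = $73.9M − $73.9M = $0M; both bids lead to the same outcome because the competing bid is below both your value and your alternative bid.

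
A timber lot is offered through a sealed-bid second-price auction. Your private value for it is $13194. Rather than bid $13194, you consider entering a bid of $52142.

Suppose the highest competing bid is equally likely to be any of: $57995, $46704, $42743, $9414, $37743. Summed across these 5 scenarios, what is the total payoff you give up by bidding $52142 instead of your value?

$87608

The deviation costs you only when the competing bid falls strictly between $13194 and $52142; elsewhere both bids give the same outcome.
$57995: outcomes coincide → loss $0.
$46704: truthful payoff $0, deviation payoff −$33510 → loss $33510.
$42743: truthful payoff $0, deviation payoff −$29549 → loss $29549.
$9414: outcomes coincide → loss $0.
$37743: truthful payoff $0, deviation payoff −$24549 → loss $24549.
Total loss = $33510 + $29549 + $24549 = $87608.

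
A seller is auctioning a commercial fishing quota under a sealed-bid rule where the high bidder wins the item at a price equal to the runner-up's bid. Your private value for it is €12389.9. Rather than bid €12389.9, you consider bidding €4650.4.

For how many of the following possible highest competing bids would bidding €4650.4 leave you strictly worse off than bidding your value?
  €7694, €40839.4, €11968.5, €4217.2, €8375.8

The deviation hurts exactly when the highest competing bid lies strictly between €4650.4 and €12389.9 — underbidding then forfeits a profitable win.
€7694: inside the interval → strictly worse (loss €4695.9).
€40839.4: above both → same outcome either way.
€11968.5: inside the interval → strictly worse (loss €421.4).
€4217.2: below both → same outcome either way.
€8375.8: inside the interval → strictly worse (loss €4014.1).
Count: 3.

3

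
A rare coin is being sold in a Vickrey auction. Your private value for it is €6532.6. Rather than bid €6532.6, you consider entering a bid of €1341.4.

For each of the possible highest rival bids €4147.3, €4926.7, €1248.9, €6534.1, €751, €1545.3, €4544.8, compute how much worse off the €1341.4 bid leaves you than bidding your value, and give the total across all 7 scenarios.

€10966.3

The deviation costs you only when the competing bid falls strictly between €1341.4 and €6532.6; elsewhere both bids give the same outcome.
€4147.3: truthful payoff €2385.3, deviation payoff €0 → loss €2385.3.
€4926.7: truthful payoff €1605.9, deviation payoff €0 → loss €1605.9.
€1248.9: outcomes coincide → loss €0.
€6534.1: outcomes coincide → loss €0.
€751: outcomes coincide → loss €0.
€1545.3: truthful payoff €4987.3, deviation payoff €0 → loss €4987.3.
€4544.8: truthful payoff €1987.8, deviation payoff €0 → loss €1987.8.
Total loss = €2385.3 + €1605.9 + €4987.3 + €1987.8 = €10966.3.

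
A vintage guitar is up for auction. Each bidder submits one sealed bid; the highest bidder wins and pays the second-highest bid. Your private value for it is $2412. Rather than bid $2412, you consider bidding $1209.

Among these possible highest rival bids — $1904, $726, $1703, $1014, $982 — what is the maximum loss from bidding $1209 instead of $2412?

$1904: truthful gives $508, deviation gives $0 → loss $508.
$726: same outcome either way → loss $0.
$1703: truthful gives $709, deviation gives $0 → loss $709.
$1014: same outcome either way → loss $0.
$982: same outcome either way → loss $0.
Maximum loss: $709.

$709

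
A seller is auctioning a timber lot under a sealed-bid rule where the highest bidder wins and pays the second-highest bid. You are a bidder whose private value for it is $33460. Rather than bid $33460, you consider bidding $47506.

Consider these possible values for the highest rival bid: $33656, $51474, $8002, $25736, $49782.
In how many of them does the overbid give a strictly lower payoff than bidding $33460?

The deviation hurts exactly when the highest competing bid lies strictly between $33460 and $47506 — overbidding then wins at a price above your value.
$33656: inside the interval → strictly worse (loss $196).
$51474: above both → same outcome either way.
$8002: below both → same outcome either way.
$25736: below both → same outcome either way.
$49782: above both → same outcome either way.
Count: 1.

1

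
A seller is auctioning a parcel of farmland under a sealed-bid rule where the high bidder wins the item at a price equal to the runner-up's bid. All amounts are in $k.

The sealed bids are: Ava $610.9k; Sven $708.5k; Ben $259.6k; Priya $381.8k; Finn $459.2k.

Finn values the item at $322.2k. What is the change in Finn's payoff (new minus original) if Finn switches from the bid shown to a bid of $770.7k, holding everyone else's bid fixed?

The highest bid among the other bidders is $708.5k; Finn's bid doesn't change that.
Original bid $459.2k: Finn is not highest (top rival bid is $708.5k); payoff $0k.
Alternative bid $770.7k: Finn is highest, pays the top rival bid $708.5k; payoff $322.2k − $708.5k = −$386.3k.
Change in payoff = −$386.3k − ($0k) = −$386.3k.

−$386.3k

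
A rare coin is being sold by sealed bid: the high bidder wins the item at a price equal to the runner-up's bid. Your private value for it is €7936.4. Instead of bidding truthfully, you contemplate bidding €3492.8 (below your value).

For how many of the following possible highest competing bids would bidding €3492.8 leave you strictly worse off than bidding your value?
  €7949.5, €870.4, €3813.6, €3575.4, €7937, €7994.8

2

The deviation hurts exactly when the highest competing bid lies strictly between €3492.8 and €7936.4 — underbidding then forfeits a profitable win.
€7949.5: above both → same outcome either way.
€870.4: below both → same outcome either way.
€3813.6: inside the interval → strictly worse (loss €4122.8).
€3575.4: inside the interval → strictly worse (loss €4361).
€7937: above both → same outcome either way.
€7994.8: above both → same outcome either way.
Count: 2.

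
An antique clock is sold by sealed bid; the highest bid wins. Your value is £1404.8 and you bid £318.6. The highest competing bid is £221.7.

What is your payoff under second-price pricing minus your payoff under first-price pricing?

£96.9

You have the highest bid, so you win under either rule.
Second-price: pay £221.7 → payoff £1183.1.
First-price: pay your own bid £318.6 → payoff £1086.2.
Difference = £1183.1 − (£1086.2) = £96.9.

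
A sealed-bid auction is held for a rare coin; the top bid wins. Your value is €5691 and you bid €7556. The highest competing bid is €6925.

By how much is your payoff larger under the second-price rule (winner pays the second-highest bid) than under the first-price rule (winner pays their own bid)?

€631

You have the highest bid, so you win under either rule.
Second-price: pay €6925 → payoff −€1234.
First-price: pay your own bid €7556 → payoff −€1865.
Difference = −€1234 − (−€1865) = €631.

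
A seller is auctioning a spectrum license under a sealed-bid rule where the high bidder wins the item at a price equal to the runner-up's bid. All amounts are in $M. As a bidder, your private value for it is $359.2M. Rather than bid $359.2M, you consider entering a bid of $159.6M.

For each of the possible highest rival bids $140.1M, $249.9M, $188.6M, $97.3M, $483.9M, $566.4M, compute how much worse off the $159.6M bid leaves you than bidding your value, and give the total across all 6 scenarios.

$279.9M

The deviation costs you only when the competing bid falls strictly between $159.6M and $359.2M; elsewhere both bids give the same outcome.
$140.1M: outcomes coincide → loss $0M.
$249.9M: truthful payoff $109.3M, deviation payoff $0M → loss $109.3M.
$188.6M: truthful payoff $170.6M, deviation payoff $0M → loss $170.6M.
$97.3M: outcomes coincide → loss $0M.
$483.9M: outcomes coincide → loss $0M.
$566.4M: outcomes coincide → loss $0M.
Total loss = $109.3M + $170.6M = $279.9M.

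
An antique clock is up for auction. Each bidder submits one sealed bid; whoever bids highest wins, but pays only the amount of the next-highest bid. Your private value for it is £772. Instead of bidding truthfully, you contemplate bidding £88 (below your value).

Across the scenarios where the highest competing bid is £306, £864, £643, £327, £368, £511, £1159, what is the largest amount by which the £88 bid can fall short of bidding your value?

£466

£306: truthful gives £466, deviation gives £0 → loss £466.
£864: same outcome either way → loss £0.
£643: truthful gives £129, deviation gives £0 → loss £129.
£327: truthful gives £445, deviation gives £0 → loss £445.
£368: truthful gives £404, deviation gives £0 → loss £404.
£511: truthful gives £261, deviation gives £0 → loss £261.
£1159: same outcome either way → loss £0.
Maximum loss: £466.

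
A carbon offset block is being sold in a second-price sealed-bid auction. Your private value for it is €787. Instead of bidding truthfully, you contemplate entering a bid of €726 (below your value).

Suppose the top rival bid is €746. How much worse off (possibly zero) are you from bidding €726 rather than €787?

Bidding your value €787: you win (since €787 > €746) and pay €746. Payoff €41.
Bidding €726: you lose. Payoff €0.
The competing bid €746 lies between your shaded bid and your value, so underbidding forfeits an item you could have won at a profitable price.
Loss from deviating = €41 − (€0) = €41.

€41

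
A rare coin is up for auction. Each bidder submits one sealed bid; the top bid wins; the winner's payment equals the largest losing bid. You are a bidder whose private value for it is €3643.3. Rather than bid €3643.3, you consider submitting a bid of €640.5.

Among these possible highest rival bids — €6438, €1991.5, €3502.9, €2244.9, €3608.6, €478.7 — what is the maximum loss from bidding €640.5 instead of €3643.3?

€1651.8

€6438: same outcome either way → loss €0.
€1991.5: truthful gives €1651.8, deviation gives €0 → loss €1651.8.
€3502.9: truthful gives €140.4, deviation gives €0 → loss €140.4.
€2244.9: truthful gives €1398.4, deviation gives €0 → loss €1398.4.
€3608.6: truthful gives €34.7, deviation gives €0 → loss €34.7.
€478.7: same outcome either way → loss €0.
Maximum loss: €1651.8.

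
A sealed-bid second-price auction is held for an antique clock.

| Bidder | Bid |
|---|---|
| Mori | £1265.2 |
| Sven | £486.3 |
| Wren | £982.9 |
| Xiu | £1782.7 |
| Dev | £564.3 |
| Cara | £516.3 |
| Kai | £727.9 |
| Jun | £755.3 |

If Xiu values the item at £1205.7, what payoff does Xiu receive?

Highest bid: Xiu at £1782.7, so Xiu wins.
Second-highest bid: Mori at £1265.2 — that is the price the winner pays.
Xiu's payoff = value − price = £1205.7 − £1265.2 = −£59.5.

−£59.5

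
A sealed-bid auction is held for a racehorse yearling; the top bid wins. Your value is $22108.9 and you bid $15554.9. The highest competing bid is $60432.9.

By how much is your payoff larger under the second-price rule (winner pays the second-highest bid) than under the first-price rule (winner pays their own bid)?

$0

Your bid $15554.9 is below $60432.9, so you lose under either rule.
Payoff is $0 in both cases; difference = $0.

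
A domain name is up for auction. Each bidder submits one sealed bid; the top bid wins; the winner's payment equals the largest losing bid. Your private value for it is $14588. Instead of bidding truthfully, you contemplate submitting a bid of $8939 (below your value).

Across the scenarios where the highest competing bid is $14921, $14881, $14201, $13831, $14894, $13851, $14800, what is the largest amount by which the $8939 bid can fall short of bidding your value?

$14921: same outcome either way → loss $0.
$14881: same outcome either way → loss $0.
$14201: truthful gives $387, deviation gives $0 → loss $387.
$13831: truthful gives $757, deviation gives $0 → loss $757.
$14894: same outcome either way → loss $0.
$13851: truthful gives $737, deviation gives $0 → loss $737.
$14800: same outcome either way → loss $0.
Maximum loss: $757.

$757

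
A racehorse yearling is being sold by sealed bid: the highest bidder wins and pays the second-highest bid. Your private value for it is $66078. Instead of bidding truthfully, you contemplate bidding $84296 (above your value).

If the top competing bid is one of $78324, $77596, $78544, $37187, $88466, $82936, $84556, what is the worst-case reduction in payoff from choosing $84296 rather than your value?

$16858

$78324: truthful gives $0, deviation gives −$12246 → loss $12246.
$77596: truthful gives $0, deviation gives −$11518 → loss $11518.
$78544: truthful gives $0, deviation gives −$12466 → loss $12466.
$37187: same outcome either way → loss $0.
$88466: same outcome either way → loss $0.
$82936: truthful gives $0, deviation gives −$16858 → loss $16858.
$84556: same outcome either way → loss $0.
Maximum loss: $16858.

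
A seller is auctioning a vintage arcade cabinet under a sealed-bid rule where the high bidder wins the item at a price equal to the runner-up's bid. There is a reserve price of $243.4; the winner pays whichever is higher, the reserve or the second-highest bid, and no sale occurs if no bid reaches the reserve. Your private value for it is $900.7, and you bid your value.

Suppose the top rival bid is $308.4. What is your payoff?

$592.3

Your bid $900.7 is the highest and exceeds the reserve.
Price = max(second-highest bid, reserve) = max($308.4, $243.4) = $308.4.
Payoff = $900.7 − $308.4 = $592.3.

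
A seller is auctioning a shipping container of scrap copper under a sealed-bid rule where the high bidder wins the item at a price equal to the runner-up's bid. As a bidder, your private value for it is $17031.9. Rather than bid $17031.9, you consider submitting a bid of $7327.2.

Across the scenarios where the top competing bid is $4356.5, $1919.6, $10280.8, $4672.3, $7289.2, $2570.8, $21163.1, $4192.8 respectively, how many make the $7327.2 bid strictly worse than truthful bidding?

The deviation hurts exactly when the highest competing bid lies strictly between $7327.2 and $17031.9 — underbidding then forfeits a profitable win.
$4356.5: below both → same outcome either way.
$1919.6: below both → same outcome either way.
$10280.8: inside the interval → strictly worse (loss $6751.1).
$4672.3: below both → same outcome either way.
$7289.2: below both → same outcome either way.
$2570.8: below both → same outcome either way.
$21163.1: above both → same outcome either way.
$4192.8: below both → same outcome either way.
Count: 1.

1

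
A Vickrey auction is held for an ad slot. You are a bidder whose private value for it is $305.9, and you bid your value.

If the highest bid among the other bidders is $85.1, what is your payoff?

Your bid $305.9 exceeds the highest competing bid $85.1, so you win.
In a second-price auction the winner pays the second-highest bid, $85.1.
Payoff = value − price = $305.9 − $85.1 = $220.8.

$220.8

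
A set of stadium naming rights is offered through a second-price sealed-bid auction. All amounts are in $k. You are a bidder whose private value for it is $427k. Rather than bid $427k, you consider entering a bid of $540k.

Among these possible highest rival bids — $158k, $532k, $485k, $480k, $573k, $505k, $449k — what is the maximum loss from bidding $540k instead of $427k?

$158k: same outcome either way → loss $0k.
$532k: truthful gives $0k, deviation gives −$105k → loss $105k.
$485k: truthful gives $0k, deviation gives −$58k → loss $58k.
$480k: truthful gives $0k, deviation gives −$53k → loss $53k.
$573k: same outcome either way → loss $0k.
$505k: truthful gives $0k, deviation gives −$78k → loss $78k.
$449k: truthful gives $0k, deviation gives −$22k → loss $22k.
Maximum loss: $105k.

$105k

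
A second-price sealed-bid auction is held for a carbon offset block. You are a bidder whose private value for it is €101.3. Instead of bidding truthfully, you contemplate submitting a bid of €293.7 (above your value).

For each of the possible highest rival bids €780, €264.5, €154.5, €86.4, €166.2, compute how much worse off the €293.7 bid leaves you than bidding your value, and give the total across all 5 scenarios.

€281.3

The deviation costs you only when the competing bid falls strictly between €101.3 and €293.7; elsewhere both bids give the same outcome.
€780: outcomes coincide → loss €0.
€264.5: truthful payoff €0, deviation payoff −€163.2 → loss €163.2.
€154.5: truthful payoff €0, deviation payoff −€53.2 → loss €53.2.
€86.4: outcomes coincide → loss €0.
€166.2: truthful payoff €0, deviation payoff −€64.9 → loss €64.9.
Total loss = €163.2 + €53.2 + €64.9 = €281.3.
In a second-price auction your bid sets only whether you win, not what you pay, so bidding your true value is weakly dominant.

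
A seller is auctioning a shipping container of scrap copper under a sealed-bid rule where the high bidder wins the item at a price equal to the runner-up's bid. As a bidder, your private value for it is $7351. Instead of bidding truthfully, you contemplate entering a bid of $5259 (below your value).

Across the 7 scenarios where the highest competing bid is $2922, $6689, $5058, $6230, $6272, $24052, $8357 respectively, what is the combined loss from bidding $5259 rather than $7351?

The deviation costs you only when the competing bid falls strictly between $5259 and $7351; elsewhere both bids give the same outcome.
$2922: outcomes coincide → loss $0.
$6689: truthful payoff $662, deviation payoff $0 → loss $662.
$5058: outcomes coincide → loss $0.
$6230: truthful payoff $1121, deviation payoff $0 → loss $1121.
$6272: truthful payoff $1079, deviation payoff $0 → loss $1079.
$24052: outcomes coincide → loss $0.
$8357: outcomes coincide → loss $0.
Total loss = $662 + $1121 + $1079 = $2862.

$2862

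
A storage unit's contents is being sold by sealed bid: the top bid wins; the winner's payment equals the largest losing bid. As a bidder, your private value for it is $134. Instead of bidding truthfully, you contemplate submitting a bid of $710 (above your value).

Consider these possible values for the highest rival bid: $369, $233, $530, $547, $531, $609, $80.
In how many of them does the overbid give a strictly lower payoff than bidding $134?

6

The deviation hurts exactly when the highest competing bid lies strictly between $134 and $710 — overbidding then wins at a price above your value.
$369: inside the interval → strictly worse (loss $235).
$233: inside the interval → strictly worse (loss $99).
$530: inside the interval → strictly worse (loss $396).
$547: inside the interval → strictly worse (loss $413).
$531: inside the interval → strictly worse (loss $397).
$609: inside the interval → strictly worse (loss $475).
$80: below both → same outcome either way.
Count: 6.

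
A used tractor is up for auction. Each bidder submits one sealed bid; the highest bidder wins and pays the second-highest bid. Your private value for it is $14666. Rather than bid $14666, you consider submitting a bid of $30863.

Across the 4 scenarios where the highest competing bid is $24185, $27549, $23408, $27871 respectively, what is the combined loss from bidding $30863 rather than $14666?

$44349

The deviation costs you only when the competing bid falls strictly between $14666 and $30863; elsewhere both bids give the same outcome.
$24185: truthful payoff $0, deviation payoff −$9519 → loss $9519.
$27549: truthful payoff $0, deviation payoff −$12883 → loss $12883.
$23408: truthful payoff $0, deviation payoff −$8742 → loss $8742.
$27871: truthful payoff $0, deviation payoff −$13205 → loss $13205.
Total loss = $9519 + $12883 + $8742 + $13205 = $44349.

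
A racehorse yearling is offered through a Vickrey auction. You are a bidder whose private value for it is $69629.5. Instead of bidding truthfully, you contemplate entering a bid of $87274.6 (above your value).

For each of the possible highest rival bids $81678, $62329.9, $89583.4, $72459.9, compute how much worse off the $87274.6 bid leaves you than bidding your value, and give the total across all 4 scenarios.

$14878.9

The deviation costs you only when the competing bid falls strictly between $69629.5 and $87274.6; elsewhere both bids give the same outcome.
$81678: truthful payoff $0, deviation payoff −$12048.5 → loss $12048.5.
$62329.9: outcomes coincide → loss $0.
$89583.4: outcomes coincide → loss $0.
$72459.9: truthful payoff $0, deviation payoff −$2830.4 → loss $2830.4.
Total loss = $12048.5 + $2830.4 = $14878.9.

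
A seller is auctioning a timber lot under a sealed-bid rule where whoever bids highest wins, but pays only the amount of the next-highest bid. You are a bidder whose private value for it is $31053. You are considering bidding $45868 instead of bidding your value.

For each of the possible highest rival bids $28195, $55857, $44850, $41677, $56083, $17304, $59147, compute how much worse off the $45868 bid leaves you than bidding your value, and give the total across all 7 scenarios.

$24421

The deviation costs you only when the competing bid falls strictly between $31053 and $45868; elsewhere both bids give the same outcome.
$28195: outcomes coincide → loss $0.
$55857: outcomes coincide → loss $0.
$44850: truthful payoff $0, deviation payoff −$13797 → loss $13797.
$41677: truthful payoff $0, deviation payoff −$10624 → loss $10624.
$56083: outcomes coincide → loss $0.
$17304: outcomes coincide → loss $0.
$59147: outcomes coincide → loss $0.
Total loss = $13797 + $10624 = $24421.
In a second-price auction your bid sets only whether you win, not what you pay, so bidding your true value is weakly dominant.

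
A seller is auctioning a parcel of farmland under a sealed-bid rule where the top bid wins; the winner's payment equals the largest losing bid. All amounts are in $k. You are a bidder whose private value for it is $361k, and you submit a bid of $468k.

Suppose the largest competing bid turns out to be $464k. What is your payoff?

Your bid $468k exceeds the highest competing bid $464k, so you win.
In a second-price auction the winner pays the second-highest bid, $464k.
Payoff = value − price = $361k − $464k = −$103k.

−$103k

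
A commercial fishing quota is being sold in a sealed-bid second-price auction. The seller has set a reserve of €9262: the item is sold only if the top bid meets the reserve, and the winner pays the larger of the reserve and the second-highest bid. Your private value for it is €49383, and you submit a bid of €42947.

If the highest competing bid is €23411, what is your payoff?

€25972

Your bid €42947 is the highest and exceeds the reserve.
Price = max(second-highest bid, reserve) = max(€23411, €9262) = €23411.
Payoff = €49383 − €23411 = €25972.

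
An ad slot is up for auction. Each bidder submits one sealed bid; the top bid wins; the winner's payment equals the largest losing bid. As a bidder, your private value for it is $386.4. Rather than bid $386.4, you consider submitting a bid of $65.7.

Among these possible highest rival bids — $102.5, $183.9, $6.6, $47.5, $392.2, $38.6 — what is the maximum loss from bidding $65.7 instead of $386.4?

$102.5: truthful gives $283.9, deviation gives $0 → loss $283.9.
$183.9: truthful gives $202.5, deviation gives $0 → loss $202.5.
$6.6: same outcome either way → loss $0.
$47.5: same outcome either way → loss $0.
$392.2: same outcome either way → loss $0.
$38.6: same outcome either way → loss $0.
Maximum loss: $283.9.

$283.9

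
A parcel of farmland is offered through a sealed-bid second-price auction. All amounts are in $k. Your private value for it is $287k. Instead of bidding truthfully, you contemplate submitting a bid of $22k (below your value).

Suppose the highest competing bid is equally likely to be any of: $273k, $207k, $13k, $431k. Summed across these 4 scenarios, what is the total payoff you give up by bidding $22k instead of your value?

$94k

The deviation costs you only when the competing bid falls strictly between $22k and $287k; elsewhere both bids give the same outcome.
$273k: truthful payoff $14k, deviation payoff $0k → loss $14k.
$207k: truthful payoff $80k, deviation payoff $0k → loss $80k.
$13k: outcomes coincide → loss $0k.
$431k: outcomes coincide → loss $0k.
Total loss = $14k + $80k = $94k.
Because the price is fixed by the runner-up's bid, deviating from your value can only change a good outcome into a bad one — never the reverse.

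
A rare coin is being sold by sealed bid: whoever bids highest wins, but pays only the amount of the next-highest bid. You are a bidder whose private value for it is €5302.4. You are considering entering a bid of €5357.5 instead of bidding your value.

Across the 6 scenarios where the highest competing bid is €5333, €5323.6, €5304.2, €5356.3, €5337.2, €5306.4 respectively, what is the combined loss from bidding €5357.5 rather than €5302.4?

The deviation costs you only when the competing bid falls strictly between €5302.4 and €5357.5; elsewhere both bids give the same outcome.
€5333: truthful payoff €0, deviation payoff −€30.6 → loss €30.6.
€5323.6: truthful payoff €0, deviation payoff −€21.2 → loss €21.2.
€5304.2: truthful payoff €0, deviation payoff −€1.8 → loss €1.8.
€5356.3: truthful payoff €0, deviation payoff −€53.9 → loss €53.9.
€5337.2: truthful payoff €0, deviation payoff −€34.8 → loss €34.8.
€5306.4: truthful payoff €0, deviation payoff −€4 → loss €4.
Total loss = €30.6 + €21.2 + €1.8 + €53.9 + €34.8 + €4 = €146.3.

€146.3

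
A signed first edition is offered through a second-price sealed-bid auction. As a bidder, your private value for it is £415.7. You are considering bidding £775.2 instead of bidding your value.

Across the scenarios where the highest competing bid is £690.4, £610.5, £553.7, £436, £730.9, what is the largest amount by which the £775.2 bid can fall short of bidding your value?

£315.2

£690.4: truthful gives £0, deviation gives −£274.7 → loss £274.7.
£610.5: truthful gives £0, deviation gives −£194.8 → loss £194.8.
£553.7: truthful gives £0, deviation gives −£138 → loss £138.
£436: truthful gives £0, deviation gives −£20.3 → loss £20.3.
£730.9: truthful gives £0, deviation gives −£315.2 → loss £315.2.
Maximum loss: £315.2.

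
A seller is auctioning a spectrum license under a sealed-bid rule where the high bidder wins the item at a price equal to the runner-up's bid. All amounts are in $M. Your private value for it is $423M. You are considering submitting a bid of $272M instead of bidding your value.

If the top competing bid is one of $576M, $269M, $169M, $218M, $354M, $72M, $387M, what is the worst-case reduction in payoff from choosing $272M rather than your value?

$576M: same outcome either way → loss $0M.
$269M: same outcome either way → loss $0M.
$169M: same outcome either way → loss $0M.
$218M: same outcome either way → loss $0M.
$354M: truthful gives $69M, deviation gives $0M → loss $69M.
$72M: same outcome either way → loss $0M.
$387M: truthful gives $36M, deviation gives $0M → loss $36M.
Maximum loss: $69M.

$69M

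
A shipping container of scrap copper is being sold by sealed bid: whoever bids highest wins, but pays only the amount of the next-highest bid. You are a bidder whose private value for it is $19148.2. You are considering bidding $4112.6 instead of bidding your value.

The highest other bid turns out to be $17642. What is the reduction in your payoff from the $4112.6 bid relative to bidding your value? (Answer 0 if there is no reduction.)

Bidding your value $19148.2: you win (since $19148.2 > $17642) and pay $17642. Payoff $1506.2.
Bidding $4112.6: you lose. Payoff $0.
The competing bid $17642 lies between your shaded bid and your value, so underbidding forfeits an item you could have won at a profitable price.
Loss from deviating = $1506.2 − ($0) = $1506.2.
Because the price is fixed by the runner-up's bid, deviating from your value can only change a good outcome into a bad one — never the reverse.

$1506.2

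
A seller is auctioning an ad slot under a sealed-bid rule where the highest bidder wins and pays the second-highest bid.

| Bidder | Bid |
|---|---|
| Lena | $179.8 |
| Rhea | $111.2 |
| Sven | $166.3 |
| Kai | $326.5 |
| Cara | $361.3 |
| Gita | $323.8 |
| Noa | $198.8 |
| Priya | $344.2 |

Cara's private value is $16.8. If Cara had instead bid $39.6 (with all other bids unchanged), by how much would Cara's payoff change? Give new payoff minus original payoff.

The highest bid among the other bidders is $344.2; Cara's bid doesn't change that.
Original bid $361.3: Cara is highest, pays the top rival bid $344.2; payoff $16.8 − $344.2 = −$327.4.
Alternative bid $39.6: Cara is not highest (top rival bid is $344.2); payoff $0.
Change in payoff = $0 − (−$327.4) = $327.4.

$327.4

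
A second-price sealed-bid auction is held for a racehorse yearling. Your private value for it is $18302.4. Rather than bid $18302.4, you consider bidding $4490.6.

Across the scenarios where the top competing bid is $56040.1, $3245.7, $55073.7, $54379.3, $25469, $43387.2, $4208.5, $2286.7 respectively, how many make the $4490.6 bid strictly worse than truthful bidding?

The deviation hurts exactly when the highest competing bid lies strictly between $4490.6 and $18302.4 — underbidding then forfeits a profitable win.
$56040.1: above both → same outcome either way.
$3245.7: below both → same outcome either way.
$55073.7: above both → same outcome either way.
$54379.3: above both → same outcome either way.
$25469: above both → same outcome either way.
$43387.2: above both → same outcome either way.
$4208.5: below both → same outcome either way.
$2286.7: below both → same outcome either way.
Count: 0.

0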